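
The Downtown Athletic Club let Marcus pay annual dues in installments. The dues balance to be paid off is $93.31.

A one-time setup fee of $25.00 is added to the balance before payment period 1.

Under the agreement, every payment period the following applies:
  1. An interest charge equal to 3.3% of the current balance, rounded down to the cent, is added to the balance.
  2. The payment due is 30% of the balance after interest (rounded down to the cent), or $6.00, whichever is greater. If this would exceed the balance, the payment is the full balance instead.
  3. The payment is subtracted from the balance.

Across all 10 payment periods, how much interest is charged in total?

$13.17

Payment period 1: $118.31 +$3.90 interest = $122.21; pay $36.66 → $85.55
Payment period 2: $85.55 +$2.82 interest = $88.37; pay $26.51 → $61.86
Payment period 3: $61.86 +$2.04 interest = $63.90; pay $19.17 → $44.73
Payment period 4: $44.73 +$1.47 interest = $46.20; pay $13.86 → $32.34
Payment period 5: $32.34 +$1.06 interest = $33.40; pay $10.02 → $23.38
Payment period 6: $23.38 +$0.77 interest = $24.15; pay $7.24 → $16.91
Payment period 7: $16.91 +$0.55 interest = $17.46; pay $6.00 → $11.46
Payment period 8: $11.46 +$0.37 interest = $11.83; pay $6.00 → $5.83
Payment period 9: $5.83 +$0.19 interest = $6.02; pay $6.00 → $0.02
Payment period 10: $0.02 +$0.00 interest = $0.02; pay $0.02 → $0.00
Total interest: $3.90 + $2.82 + $2.04 + $1.47 + $1.06 + $0.77 + $0.55 + $0.37 + $0.19 + $0.00 = $13.17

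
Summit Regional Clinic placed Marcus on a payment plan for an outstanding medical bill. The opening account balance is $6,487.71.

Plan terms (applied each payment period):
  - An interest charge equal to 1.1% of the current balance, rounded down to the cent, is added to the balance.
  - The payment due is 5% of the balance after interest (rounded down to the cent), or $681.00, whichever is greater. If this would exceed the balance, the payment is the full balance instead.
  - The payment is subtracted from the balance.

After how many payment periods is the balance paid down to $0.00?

11

Payment period 1: $6,487.71 +$71.36 interest = $6,559.07; pay $681.00 → $5,878.07
Payment period 2: $5,878.07 +$64.65 interest = $5,942.72; pay $681.00 → $5,261.72
Payment period 3: $5,261.72 +$57.87 interest = $5,319.59; pay $681.00 → $4,638.59
Payment period 4: $4,638.59 +$51.02 interest = $4,689.61; pay $681.00 → $4,008.61
Payment period 5: $4,008.61 +$44.09 interest = $4,052.70; pay $681.00 → $3,371.70
Payment period 6: $3,371.70 +$37.08 interest = $3,408.78; pay $681.00 → $2,727.78
Payment period 7: $2,727.78 +$30.00 interest = $2,757.78; pay $681.00 → $2,076.78
Payment period 8: $2,076.78 +$22.84 interest = $2,099.62; pay $681.00 → $1,418.62
Payment period 9: $1,418.62 +$15.60 interest = $1,434.22; pay $681.00 → $753.22
Payment period 10: $753.22 +$8.28 interest = $761.50; pay $681.00 → $80.50
Payment period 11: $80.50 +$0.88 interest = $81.38; pay $81.38 → $0.00
Balance reaches $0.00 in payment period 11.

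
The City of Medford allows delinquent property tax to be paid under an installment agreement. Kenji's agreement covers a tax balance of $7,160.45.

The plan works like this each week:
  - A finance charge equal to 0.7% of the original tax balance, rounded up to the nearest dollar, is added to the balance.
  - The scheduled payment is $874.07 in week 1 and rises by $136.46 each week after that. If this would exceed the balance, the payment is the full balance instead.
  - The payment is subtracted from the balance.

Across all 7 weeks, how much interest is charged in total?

Week 1: opening $7,160.45; interest $51.00 → $7,211.45; payment $874.07; balance $6,337.38
Week 2: opening $6,337.38; interest $51.00 → $6,388.38; payment $1,010.53; balance $5,377.85
Week 3: opening $5,377.85; interest $51.00 → $5,428.85; payment $1,146.99; balance $4,281.86
Week 4: opening $4,281.86; interest $51.00 → $4,332.86; payment $1,283.45; balance $3,049.41
Week 5: opening $3,049.41; interest $51.00 → $3,100.41; payment $1,419.91; balance $1,680.50
Week 6: opening $1,680.50; interest $51.00 → $1,731.50; payment $1,556.37; balance $175.13
Week 7: opening $175.13; interest $51.00 → $226.13; payment $226.13; balance $0.00
Total interest: $51.00 + $51.00 + $51.00 + $51.00 + $51.00 + $51.00 + $51.00 = $357.00

$357.00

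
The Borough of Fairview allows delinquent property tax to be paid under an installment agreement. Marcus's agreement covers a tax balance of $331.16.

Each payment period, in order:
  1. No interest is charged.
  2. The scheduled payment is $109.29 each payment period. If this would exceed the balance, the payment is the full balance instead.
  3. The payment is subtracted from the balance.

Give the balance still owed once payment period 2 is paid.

Payment period 1: opening $331.16; payment $109.29; balance $221.87
Payment period 2: opening $221.87; payment $109.29; balance $112.58

$112.58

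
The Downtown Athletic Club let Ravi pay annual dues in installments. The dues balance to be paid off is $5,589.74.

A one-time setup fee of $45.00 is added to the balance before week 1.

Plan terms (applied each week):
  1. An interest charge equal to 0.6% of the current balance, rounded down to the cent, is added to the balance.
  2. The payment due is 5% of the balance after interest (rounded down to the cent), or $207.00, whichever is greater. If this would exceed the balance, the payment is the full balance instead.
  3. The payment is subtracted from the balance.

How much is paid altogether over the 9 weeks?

$2,152.91

# | Opening | Interest | Payment | End bal
1 | $5,634.74 | $33.80 | $283.42 | $5,385.12
2 | $5,385.12 | $32.31 | $270.87 | $5,146.56
3 | $5,146.56 | $30.87 | $258.87 | $4,918.56
4 | $4,918.56 | $29.51 | $247.40 | $4,700.67
5 | $4,700.67 | $28.20 | $236.44 | $4,492.43
6 | $4,492.43 | $26.95 | $225.96 | $4,293.42
7 | $4,293.42 | $25.76 | $215.95 | $4,103.23
8 | $4,103.23 | $24.61 | $207.00 | $3,920.84
9 | $3,920.84 | $23.52 | $207.00 | $3,737.36
Total paid: $2,152.91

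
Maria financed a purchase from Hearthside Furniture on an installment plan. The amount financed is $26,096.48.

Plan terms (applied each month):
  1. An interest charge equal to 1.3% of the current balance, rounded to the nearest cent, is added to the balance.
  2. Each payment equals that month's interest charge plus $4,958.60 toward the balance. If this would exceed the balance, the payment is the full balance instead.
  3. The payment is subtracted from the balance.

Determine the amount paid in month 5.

$5,040.01

Month 1: $26,096.48 +$339.25 interest = $26,435.73; pay $5,297.85 → $21,137.88
Month 2: $21,137.88 +$274.79 interest = $21,412.67; pay $5,233.39 → $16,179.28
Month 3: $16,179.28 +$210.33 interest = $16,389.61; pay $5,168.93 → $11,220.68
Month 4: $11,220.68 +$145.87 interest = $11,366.55; pay $5,104.47 → $6,262.08
Month 5: $6,262.08 +$81.41 interest = $6,343.49; pay $5,040.01 → $1,303.48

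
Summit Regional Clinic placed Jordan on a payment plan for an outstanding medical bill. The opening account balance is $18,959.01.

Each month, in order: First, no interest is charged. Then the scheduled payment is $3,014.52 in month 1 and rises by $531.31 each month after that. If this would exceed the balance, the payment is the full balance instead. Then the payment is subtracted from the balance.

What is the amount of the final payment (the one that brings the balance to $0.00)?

Month 1: opening $18,959.01; payment $3,014.52; balance $15,944.49
Month 2: opening $15,944.49; payment $3,545.83; balance $12,398.66
Month 3: opening $12,398.66; payment $4,077.14; balance $8,321.52
Month 4: opening $8,321.52; payment $4,608.45; balance $3,713.07
Month 5: opening $3,713.07; payment $3,713.07; balance $0.00

$3,713.07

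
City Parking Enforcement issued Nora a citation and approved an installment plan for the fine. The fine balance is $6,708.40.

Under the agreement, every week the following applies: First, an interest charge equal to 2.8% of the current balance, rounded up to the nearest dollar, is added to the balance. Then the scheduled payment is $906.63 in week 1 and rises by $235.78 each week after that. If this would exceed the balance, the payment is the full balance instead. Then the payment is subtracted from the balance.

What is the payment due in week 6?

Week 1: opening $6,708.40; interest $188.00 → $6,896.40; payment $906.63; balance $5,989.77
Week 2: opening $5,989.77; interest $168.00 → $6,157.77; payment $1,142.41; balance $5,015.36
Week 3: opening $5,015.36; interest $141.00 → $5,156.36; payment $1,378.19; balance $3,778.17
Week 4: opening $3,778.17; interest $106.00 → $3,884.17; payment $1,613.97; balance $2,270.20
Week 5: opening $2,270.20; interest $64.00 → $2,334.20; payment $1,849.75; balance $484.45
Week 6: opening $484.45; interest $14.00 → $498.45; payment $498.45; balance $0.00

$498.45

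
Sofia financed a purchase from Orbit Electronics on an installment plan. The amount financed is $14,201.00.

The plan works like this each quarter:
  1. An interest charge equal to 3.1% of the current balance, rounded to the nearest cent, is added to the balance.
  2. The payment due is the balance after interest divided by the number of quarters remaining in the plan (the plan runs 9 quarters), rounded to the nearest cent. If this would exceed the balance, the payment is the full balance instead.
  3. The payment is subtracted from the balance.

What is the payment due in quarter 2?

$1,677.24

Quarter 1: $14,201.00 +$440.23 interest = $14,641.23; pay $1,626.80 → $13,014.43
Quarter 2: $13,014.43 +$403.45 interest = $13,417.88; pay $1,677.24 → $11,740.64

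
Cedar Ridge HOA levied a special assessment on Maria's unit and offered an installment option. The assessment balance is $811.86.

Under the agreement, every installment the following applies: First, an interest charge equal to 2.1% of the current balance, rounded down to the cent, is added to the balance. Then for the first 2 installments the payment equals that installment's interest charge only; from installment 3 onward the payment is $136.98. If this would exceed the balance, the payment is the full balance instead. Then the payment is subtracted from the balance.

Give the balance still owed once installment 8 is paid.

$53.39

Installment 1: opening $811.86; interest $17.04 → $828.90; payment $17.04; balance $811.86
Installment 2: opening $811.86; interest $17.04 → $828.90; payment $17.04; balance $811.86
Installment 3: opening $811.86; interest $17.04 → $828.90; payment $136.98; balance $691.92
Installment 4: opening $691.92; interest $14.53 → $706.45; payment $136.98; balance $569.47
Installment 5: opening $569.47; interest $11.95 → $581.42; payment $136.98; balance $444.44
Installment 6: opening $444.44; interest $9.33 → $453.77; payment $136.98; balance $316.79
Installment 7: opening $316.79; interest $6.65 → $323.44; payment $136.98; balance $186.46
Installment 8: opening $186.46; interest $3.91 → $190.37; payment $136.98; balance $53.39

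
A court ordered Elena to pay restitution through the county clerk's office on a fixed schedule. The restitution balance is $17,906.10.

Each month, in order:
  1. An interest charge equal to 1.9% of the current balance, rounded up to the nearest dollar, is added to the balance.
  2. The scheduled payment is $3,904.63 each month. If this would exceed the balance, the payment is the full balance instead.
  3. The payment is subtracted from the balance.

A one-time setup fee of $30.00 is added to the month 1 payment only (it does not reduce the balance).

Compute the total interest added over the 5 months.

$1,014.00

Month 1: opening $17,906.10; interest $341.00 → $18,247.10; payment $3,904.63 (+ $30.00 fee); balance $14,342.47
Month 2: opening $14,342.47; interest $273.00 → $14,615.47; payment $3,904.63; balance $10,710.84
Month 3: opening $10,710.84; interest $204.00 → $10,914.84; payment $3,904.63; balance $7,010.21
Month 4: opening $7,010.21; interest $134.00 → $7,144.21; payment $3,904.63; balance $3,239.58
Month 5: opening $3,239.58; interest $62.00 → $3,301.58; payment $3,301.58; balance $0.00
Total interest: $341.00 + $273.00 + $204.00 + $134.00 + $62.00 = $1,014.00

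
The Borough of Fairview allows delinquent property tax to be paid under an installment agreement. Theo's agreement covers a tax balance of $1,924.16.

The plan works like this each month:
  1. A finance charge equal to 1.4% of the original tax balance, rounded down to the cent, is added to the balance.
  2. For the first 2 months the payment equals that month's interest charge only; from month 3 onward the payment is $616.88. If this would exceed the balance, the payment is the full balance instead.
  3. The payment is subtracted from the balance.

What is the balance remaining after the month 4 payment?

$744.26

Month 1: opening $1,924.16; interest $26.93 → $1,951.09; payment $26.93; balance $1,924.16
Month 2: opening $1,924.16; interest $26.93 → $1,951.09; payment $26.93; balance $1,924.16
Month 3: opening $1,924.16; interest $26.93 → $1,951.09; payment $616.88; balance $1,334.21
Month 4: opening $1,334.21; interest $26.93 → $1,361.14; payment $616.88; balance $744.26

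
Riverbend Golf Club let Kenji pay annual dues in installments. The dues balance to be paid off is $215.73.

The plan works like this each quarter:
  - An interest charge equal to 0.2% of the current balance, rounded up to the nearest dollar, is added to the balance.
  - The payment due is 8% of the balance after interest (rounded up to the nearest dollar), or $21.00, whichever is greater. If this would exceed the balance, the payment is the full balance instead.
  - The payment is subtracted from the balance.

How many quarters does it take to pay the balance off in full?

11

Quarter 1: opening $215.73; interest $1.00 → $216.73; payment $21.00; balance $195.73
Quarter 2: opening $195.73; interest $1.00 → $196.73; payment $21.00; balance $175.73
Quarter 3: opening $175.73; interest $1.00 → $176.73; payment $21.00; balance $155.73
Quarter 4: opening $155.73; interest $1.00 → $156.73; payment $21.00; balance $135.73
Quarter 5: opening $135.73; interest $1.00 → $136.73; payment $21.00; balance $115.73
Quarter 6: opening $115.73; interest $1.00 → $116.73; payment $21.00; balance $95.73
Quarter 7: opening $95.73; interest $1.00 → $96.73; payment $21.00; balance $75.73
Quarter 8: opening $75.73; interest $1.00 → $76.73; payment $21.00; balance $55.73
Quarter 9: opening $55.73; interest $1.00 → $56.73; payment $21.00; balance $35.73
Quarter 10: opening $35.73; interest $1.00 → $36.73; payment $21.00; balance $15.73
Quarter 11: opening $15.73; interest $1.00 → $16.73; payment $16.73; balance $0.00
Balance reaches $0.00 in quarter 11.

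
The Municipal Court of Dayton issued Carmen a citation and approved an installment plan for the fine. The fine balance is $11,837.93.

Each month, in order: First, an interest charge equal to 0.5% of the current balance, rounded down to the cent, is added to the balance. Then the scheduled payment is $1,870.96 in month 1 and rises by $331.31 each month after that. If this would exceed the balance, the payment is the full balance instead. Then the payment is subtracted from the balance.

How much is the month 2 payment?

# | Opening | Interest | Payment | End bal
1 | $11,837.93 | $59.18 | $1,870.96 | $10,026.15
2 | $10,026.15 | $50.13 | $2,202.27 | $7,874.01

$2,202.27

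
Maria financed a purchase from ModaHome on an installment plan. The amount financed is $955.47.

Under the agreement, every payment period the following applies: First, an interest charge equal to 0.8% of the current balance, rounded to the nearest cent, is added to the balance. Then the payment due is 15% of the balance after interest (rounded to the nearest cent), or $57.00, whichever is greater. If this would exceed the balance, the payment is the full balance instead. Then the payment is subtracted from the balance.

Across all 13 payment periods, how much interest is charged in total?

Payment period 1: opening $955.47; interest $7.64 → $963.11; payment $144.47; balance $818.64
Payment period 2: opening $818.64; interest $6.55 → $825.19; payment $123.78; balance $701.41
Payment period 3: opening $701.41; interest $5.61 → $707.02; payment $106.05; balance $600.97
Payment period 4: opening $600.97; interest $4.81 → $605.78; payment $90.87; balance $514.91
Payment period 5: opening $514.91; interest $4.12 → $519.03; payment $77.85; balance $441.18
Payment period 6: opening $441.18; interest $3.53 → $444.71; payment $66.71; balance $378.00
Payment period 7: opening $378.00; interest $3.02 → $381.02; payment $57.15; balance $323.87
Payment period 8: opening $323.87; interest $2.59 → $326.46; payment $57.00; balance $269.46
Payment period 9: opening $269.46; interest $2.16 → $271.62; payment $57.00; balance $214.62
Payment period 10: opening $214.62; interest $1.72 → $216.34; payment $57.00; balance $159.34
Payment period 11: opening $159.34; interest $1.27 → $160.61; payment $57.00; balance $103.61
Payment period 12: opening $103.61; interest $0.83 → $104.44; payment $57.00; balance $47.44
Payment period 13: opening $47.44; interest $0.38 → $47.82; payment $47.82; balance $0.00
Total interest: $7.64 + $6.55 + $5.61 + $4.81 + $4.12 + $3.53 + $3.02 + $2.59 + $2.16 + $1.72 + $1.27 + $0.83 + $0.38 = $44.23

$44.23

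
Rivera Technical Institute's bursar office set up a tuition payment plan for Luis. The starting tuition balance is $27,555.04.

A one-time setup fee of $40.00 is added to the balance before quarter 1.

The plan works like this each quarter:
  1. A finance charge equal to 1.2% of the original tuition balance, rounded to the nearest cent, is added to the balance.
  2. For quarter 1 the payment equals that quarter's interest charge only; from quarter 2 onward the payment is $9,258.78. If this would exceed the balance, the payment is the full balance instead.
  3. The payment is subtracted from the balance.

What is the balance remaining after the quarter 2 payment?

$18,666.92

Quarter 1: opening $27,595.04; interest $330.66 → $27,925.70; payment $330.66; balance $27,595.04
Quarter 2: opening $27,595.04; interest $330.66 → $27,925.70; payment $9,258.78; balance $18,666.92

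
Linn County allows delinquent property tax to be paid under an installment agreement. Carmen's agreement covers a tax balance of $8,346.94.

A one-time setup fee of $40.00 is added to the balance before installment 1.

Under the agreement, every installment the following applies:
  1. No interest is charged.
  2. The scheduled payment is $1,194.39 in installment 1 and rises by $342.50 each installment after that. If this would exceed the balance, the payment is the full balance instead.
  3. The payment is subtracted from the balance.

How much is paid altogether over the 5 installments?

Installment 1: opening $8,386.94; payment $1,194.39; balance $7,192.55
Installment 2: opening $7,192.55; payment $1,536.89; balance $5,655.66
Installment 3: opening $5,655.66; payment $1,879.39; balance $3,776.27
Installment 4: opening $3,776.27; payment $2,221.89; balance $1,554.38
Installment 5: opening $1,554.38; payment $1,554.38; balance $0.00
Total paid: $8,386.94

$8,386.94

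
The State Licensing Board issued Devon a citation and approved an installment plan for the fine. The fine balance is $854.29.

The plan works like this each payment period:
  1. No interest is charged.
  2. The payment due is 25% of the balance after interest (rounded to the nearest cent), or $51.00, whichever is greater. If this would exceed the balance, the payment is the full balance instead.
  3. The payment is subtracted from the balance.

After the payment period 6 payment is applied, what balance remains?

$151.72

# | Opening | Payment | End bal
1 | $854.29 | $213.57 | $640.72
2 | $640.72 | $160.18 | $480.54
3 | $480.54 | $120.14 | $360.40
4 | $360.40 | $90.10 | $270.30
5 | $270.30 | $67.58 | $202.72
6 | $202.72 | $51.00 | $151.72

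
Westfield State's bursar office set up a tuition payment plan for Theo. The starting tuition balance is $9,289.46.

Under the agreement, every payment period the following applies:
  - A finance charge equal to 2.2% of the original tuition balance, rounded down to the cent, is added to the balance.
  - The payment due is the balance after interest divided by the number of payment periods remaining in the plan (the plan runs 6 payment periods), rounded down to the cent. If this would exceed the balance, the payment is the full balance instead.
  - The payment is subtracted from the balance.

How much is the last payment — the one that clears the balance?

$2,048.93

Payment period 1: opening $9,289.46; interest $204.36 → $9,493.82; payment $1,582.30; balance $7,911.52
Payment period 2: opening $7,911.52; interest $204.36 → $8,115.88; payment $1,623.17; balance $6,492.71
Payment period 3: opening $6,492.71; interest $204.36 → $6,697.07; payment $1,674.26; balance $5,022.81
Payment period 4: opening $5,022.81; interest $204.36 → $5,227.17; payment $1,742.39; balance $3,484.78
Payment period 5: opening $3,484.78; interest $204.36 → $3,689.14; payment $1,844.57; balance $1,844.57
Payment period 6: opening $1,844.57; interest $204.36 → $2,048.93; payment $2,048.93; balance $0.00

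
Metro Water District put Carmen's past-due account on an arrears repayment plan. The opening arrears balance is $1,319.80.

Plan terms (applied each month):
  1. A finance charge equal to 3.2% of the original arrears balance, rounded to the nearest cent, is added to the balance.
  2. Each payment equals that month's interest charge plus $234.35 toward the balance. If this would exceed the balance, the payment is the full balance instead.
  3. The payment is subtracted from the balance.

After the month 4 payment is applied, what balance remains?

Month 1: $1,319.80 +$42.23 interest = $1,362.03; pay $276.58 → $1,085.45
Month 2: $1,085.45 +$42.23 interest = $1,127.68; pay $276.58 → $851.10
Month 3: $851.10 +$42.23 interest = $893.33; pay $276.58 → $616.75
Month 4: $616.75 +$42.23 interest = $658.98; pay $276.58 → $382.40

$382.40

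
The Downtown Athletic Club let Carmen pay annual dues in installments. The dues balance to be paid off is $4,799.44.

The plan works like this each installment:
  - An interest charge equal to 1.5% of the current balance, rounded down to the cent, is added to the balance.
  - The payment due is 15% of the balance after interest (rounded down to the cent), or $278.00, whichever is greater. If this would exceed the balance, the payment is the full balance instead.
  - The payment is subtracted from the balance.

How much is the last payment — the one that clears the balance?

$137.33

Installment 1: opening $4,799.44; interest $71.99 → $4,871.43; payment $730.71; balance $4,140.72
Installment 2: opening $4,140.72; interest $62.11 → $4,202.83; payment $630.42; balance $3,572.41
Installment 3: opening $3,572.41; interest $53.58 → $3,625.99; payment $543.89; balance $3,082.10
Installment 4: opening $3,082.10; interest $46.23 → $3,128.33; payment $469.24; balance $2,659.09
Installment 5: opening $2,659.09; interest $39.88 → $2,698.97; payment $404.84; balance $2,294.13
Installment 6: opening $2,294.13; interest $34.41 → $2,328.54; payment $349.28; balance $1,979.26
Installment 7: opening $1,979.26; interest $29.68 → $2,008.94; payment $301.34; balance $1,707.60
Installment 8: opening $1,707.60; interest $25.61 → $1,733.21; payment $278.00; balance $1,455.21
Installment 9: opening $1,455.21; interest $21.82 → $1,477.03; payment $278.00; balance $1,199.03
Installment 10: opening $1,199.03; interest $17.98 → $1,217.01; payment $278.00; balance $939.01
Installment 11: opening $939.01; interest $14.08 → $953.09; payment $278.00; balance $675.09
Installment 12: opening $675.09; interest $10.12 → $685.21; payment $278.00; balance $407.21
Installment 13: opening $407.21; interest $6.10 → $413.31; payment $278.00; balance $135.31
Installment 14: opening $135.31; interest $2.02 → $137.33; payment $137.33; balance $0.00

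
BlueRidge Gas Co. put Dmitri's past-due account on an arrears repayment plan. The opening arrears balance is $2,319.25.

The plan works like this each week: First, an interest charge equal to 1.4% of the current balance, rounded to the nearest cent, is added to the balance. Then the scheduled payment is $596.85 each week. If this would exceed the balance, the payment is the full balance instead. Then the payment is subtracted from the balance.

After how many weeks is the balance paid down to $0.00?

5

Week 1: $2,319.25 +$32.47 interest = $2,351.72; pay $596.85 → $1,754.87
Week 2: $1,754.87 +$24.57 interest = $1,779.44; pay $596.85 → $1,182.59
Week 3: $1,182.59 +$16.56 interest = $1,199.15; pay $596.85 → $602.30
Week 4: $602.30 +$8.43 interest = $610.73; pay $596.85 → $13.88
Week 5: $13.88 +$0.19 interest = $14.07; pay $14.07 → $0.00
Balance reaches $0.00 in week 5.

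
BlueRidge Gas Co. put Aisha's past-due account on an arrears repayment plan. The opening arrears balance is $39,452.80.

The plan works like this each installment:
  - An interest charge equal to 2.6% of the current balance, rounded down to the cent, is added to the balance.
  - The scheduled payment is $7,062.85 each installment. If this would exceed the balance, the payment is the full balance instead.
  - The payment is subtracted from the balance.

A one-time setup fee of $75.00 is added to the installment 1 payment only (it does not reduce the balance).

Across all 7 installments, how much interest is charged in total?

$3,737.52

Installment 1: $39,452.80 +$1,025.77 interest = $40,478.57; pay $7,062.85 (+ $75.00 fee) → $33,415.72
Installment 2: $33,415.72 +$868.80 interest = $34,284.52; pay $7,062.85 → $27,221.67
Installment 3: $27,221.67 +$707.76 interest = $27,929.43; pay $7,062.85 → $20,866.58
Installment 4: $20,866.58 +$542.53 interest = $21,409.11; pay $7,062.85 → $14,346.26
Installment 5: $14,346.26 +$373.00 interest = $14,719.26; pay $7,062.85 → $7,656.41
Installment 6: $7,656.41 +$199.06 interest = $7,855.47; pay $7,062.85 → $792.62
Installment 7: $792.62 +$20.60 interest = $813.22; pay $813.22 → $0.00
Total interest: $1,025.77 + $868.80 + $707.76 + $542.53 + $373.00 + $199.06 + $20.60 = $3,737.52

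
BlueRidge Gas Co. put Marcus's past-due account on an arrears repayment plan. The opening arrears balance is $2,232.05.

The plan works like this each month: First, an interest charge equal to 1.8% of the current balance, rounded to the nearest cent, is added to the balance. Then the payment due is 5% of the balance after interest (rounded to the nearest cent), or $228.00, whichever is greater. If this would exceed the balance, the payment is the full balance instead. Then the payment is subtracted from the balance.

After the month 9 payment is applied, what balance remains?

Month 1: opening $2,232.05; interest $40.18 → $2,272.23; payment $228.00; balance $2,044.23
Month 2: opening $2,044.23; interest $36.80 → $2,081.03; payment $228.00; balance $1,853.03
Month 3: opening $1,853.03; interest $33.35 → $1,886.38; payment $228.00; balance $1,658.38
Month 4: opening $1,658.38; interest $29.85 → $1,688.23; payment $228.00; balance $1,460.23
Month 5: opening $1,460.23; interest $26.28 → $1,486.51; payment $228.00; balance $1,258.51
Month 6: opening $1,258.51; interest $22.65 → $1,281.16; payment $228.00; balance $1,053.16
Month 7: opening $1,053.16; interest $18.96 → $1,072.12; payment $228.00; balance $844.12
Month 8: opening $844.12; interest $15.19 → $859.31; payment $228.00; balance $631.31
Month 9: opening $631.31; interest $11.36 → $642.67; payment $228.00; balance $414.67

$414.67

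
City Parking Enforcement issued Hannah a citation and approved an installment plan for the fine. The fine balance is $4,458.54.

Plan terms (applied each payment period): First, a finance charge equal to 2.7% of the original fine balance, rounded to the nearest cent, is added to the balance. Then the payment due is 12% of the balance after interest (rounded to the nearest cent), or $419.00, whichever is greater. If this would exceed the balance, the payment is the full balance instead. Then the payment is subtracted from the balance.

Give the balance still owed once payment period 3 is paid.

Payment period 1: opening $4,458.54; interest $120.38 → $4,578.92; payment $549.47; balance $4,029.45
Payment period 2: opening $4,029.45; interest $120.38 → $4,149.83; payment $497.98; balance $3,651.85
Payment period 3: opening $3,651.85; interest $120.38 → $3,772.23; payment $452.67; balance $3,319.56

$3,319.56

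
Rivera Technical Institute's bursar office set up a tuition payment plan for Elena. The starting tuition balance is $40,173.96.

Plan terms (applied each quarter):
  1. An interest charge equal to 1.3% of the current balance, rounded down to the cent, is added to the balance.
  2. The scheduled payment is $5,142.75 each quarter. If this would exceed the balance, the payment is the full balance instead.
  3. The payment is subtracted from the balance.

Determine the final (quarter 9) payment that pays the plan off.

# | Opening | Interest | Payment | End bal
1 | $40,173.96 | $522.26 | $5,142.75 | $35,553.47
2 | $35,553.47 | $462.19 | $5,142.75 | $30,872.91
3 | $30,872.91 | $401.34 | $5,142.75 | $26,131.50
4 | $26,131.50 | $339.70 | $5,142.75 | $21,328.45
5 | $21,328.45 | $277.26 | $5,142.75 | $16,462.96
6 | $16,462.96 | $214.01 | $5,142.75 | $11,534.22
7 | $11,534.22 | $149.94 | $5,142.75 | $6,541.41
8 | $6,541.41 | $85.03 | $5,142.75 | $1,483.69
9 | $1,483.69 | $19.28 | $1,502.97 | $0.00

$1,502.97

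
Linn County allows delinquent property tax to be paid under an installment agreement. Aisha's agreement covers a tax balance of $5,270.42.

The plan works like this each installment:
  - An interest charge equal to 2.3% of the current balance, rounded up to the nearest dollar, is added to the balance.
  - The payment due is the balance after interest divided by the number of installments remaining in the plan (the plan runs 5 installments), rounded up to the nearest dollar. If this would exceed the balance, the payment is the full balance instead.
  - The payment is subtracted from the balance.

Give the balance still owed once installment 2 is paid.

# | Opening | Interest | Payment | End bal
1 | $5,270.42 | $122.00 | $1,079.00 | $4,313.42
2 | $4,313.42 | $100.00 | $1,104.00 | $3,309.42

$3,309.42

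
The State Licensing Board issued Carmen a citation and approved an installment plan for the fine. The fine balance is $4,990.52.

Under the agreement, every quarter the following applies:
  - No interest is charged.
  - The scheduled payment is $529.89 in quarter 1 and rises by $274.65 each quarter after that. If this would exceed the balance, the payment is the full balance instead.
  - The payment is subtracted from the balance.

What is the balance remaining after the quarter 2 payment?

$3,656.09

Quarter 1: opening $4,990.52; payment $529.89; balance $4,460.63
Quarter 2: opening $4,460.63; payment $804.54; balance $3,656.09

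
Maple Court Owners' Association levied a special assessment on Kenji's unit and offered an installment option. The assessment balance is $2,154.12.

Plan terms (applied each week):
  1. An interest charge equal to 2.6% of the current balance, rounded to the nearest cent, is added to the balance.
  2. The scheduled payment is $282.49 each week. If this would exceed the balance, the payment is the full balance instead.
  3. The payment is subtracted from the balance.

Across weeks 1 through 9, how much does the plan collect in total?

$2,432.83

Week 1: $2,154.12 +$56.01 interest = $2,210.13; pay $282.49 → $1,927.64
Week 2: $1,927.64 +$50.12 interest = $1,977.76; pay $282.49 → $1,695.27
Week 3: $1,695.27 +$44.08 interest = $1,739.35; pay $282.49 → $1,456.86
Week 4: $1,456.86 +$37.88 interest = $1,494.74; pay $282.49 → $1,212.25
Week 5: $1,212.25 +$31.52 interest = $1,243.77; pay $282.49 → $961.28
Week 6: $961.28 +$24.99 interest = $986.27; pay $282.49 → $703.78
Week 7: $703.78 +$18.30 interest = $722.08; pay $282.49 → $439.59
Week 8: $439.59 +$11.43 interest = $451.02; pay $282.49 → $168.53
Week 9: $168.53 +$4.38 interest = $172.91; pay $172.91 → $0.00
Total paid: $2,432.83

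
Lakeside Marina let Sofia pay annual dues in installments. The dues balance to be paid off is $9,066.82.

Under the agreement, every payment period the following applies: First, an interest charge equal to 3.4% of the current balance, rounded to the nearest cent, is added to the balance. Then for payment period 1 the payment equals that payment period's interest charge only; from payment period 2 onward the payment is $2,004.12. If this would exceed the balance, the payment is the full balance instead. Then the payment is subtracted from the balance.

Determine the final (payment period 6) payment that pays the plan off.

Payment period 1: opening $9,066.82; interest $308.27 → $9,375.09; payment $308.27; balance $9,066.82
Payment period 2: opening $9,066.82; interest $308.27 → $9,375.09; payment $2,004.12; balance $7,370.97
Payment period 3: opening $7,370.97; interest $250.61 → $7,621.58; payment $2,004.12; balance $5,617.46
Payment period 4: opening $5,617.46; interest $190.99 → $5,808.45; payment $2,004.12; balance $3,804.33
Payment period 5: opening $3,804.33; interest $129.35 → $3,933.68; payment $2,004.12; balance $1,929.56
Payment period 6: opening $1,929.56; interest $65.61 → $1,995.17; payment $1,995.17; balance $0.00

$1,995.17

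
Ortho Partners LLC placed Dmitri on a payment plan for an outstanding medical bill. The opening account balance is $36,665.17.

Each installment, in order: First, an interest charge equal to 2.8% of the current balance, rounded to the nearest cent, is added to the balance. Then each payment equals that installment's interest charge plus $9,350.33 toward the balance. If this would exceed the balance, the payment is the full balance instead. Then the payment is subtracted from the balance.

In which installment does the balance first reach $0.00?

Installment 1: opening $36,665.17; interest $1,026.62 → $37,691.79; payment $10,376.95; balance $27,314.84
Installment 2: opening $27,314.84; interest $764.82 → $28,079.66; payment $10,115.15; balance $17,964.51
Installment 3: opening $17,964.51; interest $503.01 → $18,467.52; payment $9,853.34; balance $8,614.18
Installment 4: opening $8,614.18; interest $241.20 → $8,855.38; payment $8,855.38; balance $0.00
Balance reaches $0.00 in installment 4.

4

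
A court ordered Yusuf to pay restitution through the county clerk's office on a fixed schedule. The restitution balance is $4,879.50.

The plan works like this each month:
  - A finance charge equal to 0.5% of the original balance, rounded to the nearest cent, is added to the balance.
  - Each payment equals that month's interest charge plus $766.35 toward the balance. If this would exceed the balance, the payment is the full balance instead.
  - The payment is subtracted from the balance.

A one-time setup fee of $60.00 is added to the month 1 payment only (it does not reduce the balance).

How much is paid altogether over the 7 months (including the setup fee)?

$5,110.30

Month 1: $4,879.50 +$24.40 interest = $4,903.90; pay $790.75 (+ $60.00 fee) → $4,113.15
Month 2: $4,113.15 +$24.40 interest = $4,137.55; pay $790.75 → $3,346.80
Month 3: $3,346.80 +$24.40 interest = $3,371.20; pay $790.75 → $2,580.45
Month 4: $2,580.45 +$24.40 interest = $2,604.85; pay $790.75 → $1,814.10
Month 5: $1,814.10 +$24.40 interest = $1,838.50; pay $790.75 → $1,047.75
Month 6: $1,047.75 +$24.40 interest = $1,072.15; pay $790.75 → $281.40
Month 7: $281.40 +$24.40 interest = $305.80; pay $305.80 → $0.00
Total paid: $5,110.30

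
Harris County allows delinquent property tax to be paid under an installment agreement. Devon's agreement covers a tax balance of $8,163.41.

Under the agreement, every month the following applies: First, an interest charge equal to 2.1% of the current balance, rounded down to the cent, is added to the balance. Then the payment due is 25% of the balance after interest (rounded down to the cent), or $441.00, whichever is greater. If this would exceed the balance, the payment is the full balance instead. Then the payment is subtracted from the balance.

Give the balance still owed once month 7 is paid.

Month 1: $8,163.41 +$171.43 interest = $8,334.84; pay $2,083.71 → $6,251.13
Month 2: $6,251.13 +$131.27 interest = $6,382.40; pay $1,595.60 → $4,786.80
Month 3: $4,786.80 +$100.52 interest = $4,887.32; pay $1,221.83 → $3,665.49
Month 4: $3,665.49 +$76.97 interest = $3,742.46; pay $935.61 → $2,806.85
Month 5: $2,806.85 +$58.94 interest = $2,865.79; pay $716.44 → $2,149.35
Month 6: $2,149.35 +$45.13 interest = $2,194.48; pay $548.62 → $1,645.86
Month 7: $1,645.86 +$34.56 interest = $1,680.42; pay $441.00 → $1,239.42

$1,239.42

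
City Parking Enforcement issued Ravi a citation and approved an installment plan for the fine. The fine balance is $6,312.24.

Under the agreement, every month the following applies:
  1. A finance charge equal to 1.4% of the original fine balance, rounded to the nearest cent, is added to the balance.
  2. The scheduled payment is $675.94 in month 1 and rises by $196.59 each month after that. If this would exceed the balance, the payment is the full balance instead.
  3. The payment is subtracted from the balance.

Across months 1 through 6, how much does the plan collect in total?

$6,842.46

Month 1: $6,312.24 +$88.37 interest = $6,400.61; pay $675.94 → $5,724.67
Month 2: $5,724.67 +$88.37 interest = $5,813.04; pay $872.53 → $4,940.51
Month 3: $4,940.51 +$88.37 interest = $5,028.88; pay $1,069.12 → $3,959.76
Month 4: $3,959.76 +$88.37 interest = $4,048.13; pay $1,265.71 → $2,782.42
Month 5: $2,782.42 +$88.37 interest = $2,870.79; pay $1,462.30 → $1,408.49
Month 6: $1,408.49 +$88.37 interest = $1,496.86; pay $1,496.86 → $0.00
Total paid: $6,842.46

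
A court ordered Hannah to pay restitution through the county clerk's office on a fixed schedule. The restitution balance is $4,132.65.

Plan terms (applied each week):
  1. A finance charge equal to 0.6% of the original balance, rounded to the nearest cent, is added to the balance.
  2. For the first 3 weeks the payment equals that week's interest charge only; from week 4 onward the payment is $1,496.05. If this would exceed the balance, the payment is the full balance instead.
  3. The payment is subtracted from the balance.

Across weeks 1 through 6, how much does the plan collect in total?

Week 1: opening $4,132.65; interest $24.80 → $4,157.45; payment $24.80; balance $4,132.65
Week 2: opening $4,132.65; interest $24.80 → $4,157.45; payment $24.80; balance $4,132.65
Week 3: opening $4,132.65; interest $24.80 → $4,157.45; payment $24.80; balance $4,132.65
Week 4: opening $4,132.65; interest $24.80 → $4,157.45; payment $1,496.05; balance $2,661.40
Week 5: opening $2,661.40; interest $24.80 → $2,686.20; payment $1,496.05; balance $1,190.15
Week 6: opening $1,190.15; interest $24.80 → $1,214.95; payment $1,214.95; balance $0.00
Total paid: $4,281.45

$4,281.45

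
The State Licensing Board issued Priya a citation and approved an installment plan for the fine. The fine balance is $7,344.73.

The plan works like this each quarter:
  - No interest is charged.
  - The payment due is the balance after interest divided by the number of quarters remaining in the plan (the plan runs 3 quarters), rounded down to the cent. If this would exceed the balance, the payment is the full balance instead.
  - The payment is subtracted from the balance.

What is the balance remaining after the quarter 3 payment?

Quarter 1: opening $7,344.73; payment $2,448.24; balance $4,896.49
Quarter 2: opening $4,896.49; payment $2,448.24; balance $2,448.25
Quarter 3: opening $2,448.25; payment $2,448.25; balance $0.00

$0.00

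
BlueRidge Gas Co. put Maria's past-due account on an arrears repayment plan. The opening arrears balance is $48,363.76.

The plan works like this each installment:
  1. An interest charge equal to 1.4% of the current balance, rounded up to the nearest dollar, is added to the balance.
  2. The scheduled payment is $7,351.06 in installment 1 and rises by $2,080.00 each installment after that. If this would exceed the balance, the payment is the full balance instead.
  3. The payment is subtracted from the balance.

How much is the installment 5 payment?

Installment 1: $48,363.76 +$678.00 interest = $49,041.76; pay $7,351.06 → $41,690.70
Installment 2: $41,690.70 +$584.00 interest = $42,274.70; pay $9,431.06 → $32,843.64
Installment 3: $32,843.64 +$460.00 interest = $33,303.64; pay $11,511.06 → $21,792.58
Installment 4: $21,792.58 +$306.00 interest = $22,098.58; pay $13,591.06 → $8,507.52
Installment 5: $8,507.52 +$120.00 interest = $8,627.52; pay $8,627.52 → $0.00

$8,627.52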